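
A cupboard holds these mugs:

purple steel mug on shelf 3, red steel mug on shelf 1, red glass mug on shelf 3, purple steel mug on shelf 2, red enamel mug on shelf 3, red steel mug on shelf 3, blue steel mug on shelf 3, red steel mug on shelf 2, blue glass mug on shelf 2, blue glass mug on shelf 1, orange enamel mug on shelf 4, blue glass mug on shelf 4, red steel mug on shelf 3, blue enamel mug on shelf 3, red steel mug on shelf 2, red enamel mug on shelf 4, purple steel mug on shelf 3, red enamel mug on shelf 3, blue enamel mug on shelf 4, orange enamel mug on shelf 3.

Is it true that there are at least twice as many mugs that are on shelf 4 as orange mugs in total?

True

There are 4 mugs on shelf 4.
There are 2 orange mugs.
The claim requires 4 ≥ 2 × 2 = 4, which holds.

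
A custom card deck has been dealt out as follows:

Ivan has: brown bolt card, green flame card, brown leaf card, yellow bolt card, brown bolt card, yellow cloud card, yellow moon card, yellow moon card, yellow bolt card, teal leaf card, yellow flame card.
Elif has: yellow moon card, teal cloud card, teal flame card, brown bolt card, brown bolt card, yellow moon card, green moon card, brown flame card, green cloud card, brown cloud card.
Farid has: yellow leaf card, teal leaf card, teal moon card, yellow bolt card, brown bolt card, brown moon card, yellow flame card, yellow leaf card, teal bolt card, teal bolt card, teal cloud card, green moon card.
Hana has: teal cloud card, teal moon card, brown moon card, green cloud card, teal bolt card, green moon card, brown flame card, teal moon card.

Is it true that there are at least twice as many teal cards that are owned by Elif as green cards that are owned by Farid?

|teal cards owned by Elif| = 2.
|green cards owned by Farid| = 1.
The claim requires 2 ≥ 2 × 1 = 2, which holds.

True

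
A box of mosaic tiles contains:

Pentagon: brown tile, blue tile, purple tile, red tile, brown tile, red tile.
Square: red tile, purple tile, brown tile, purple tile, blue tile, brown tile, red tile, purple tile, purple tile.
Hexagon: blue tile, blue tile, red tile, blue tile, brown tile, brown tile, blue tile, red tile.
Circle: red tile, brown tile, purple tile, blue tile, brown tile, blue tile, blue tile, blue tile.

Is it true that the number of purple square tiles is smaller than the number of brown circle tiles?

There are 4 purple square tiles.
There are 2 brown circle tiles.
The claim requires 4 < 2, which does not hold.

False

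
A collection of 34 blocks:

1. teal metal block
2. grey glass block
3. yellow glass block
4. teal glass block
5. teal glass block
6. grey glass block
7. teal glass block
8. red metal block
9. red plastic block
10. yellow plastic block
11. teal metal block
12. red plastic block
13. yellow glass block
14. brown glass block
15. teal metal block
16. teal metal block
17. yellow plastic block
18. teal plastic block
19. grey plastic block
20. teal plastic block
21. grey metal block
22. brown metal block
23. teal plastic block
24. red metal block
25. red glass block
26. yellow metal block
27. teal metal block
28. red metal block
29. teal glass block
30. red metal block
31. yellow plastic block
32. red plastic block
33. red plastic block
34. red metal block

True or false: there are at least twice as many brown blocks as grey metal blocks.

True

|brown blocks| = 2.
|grey metal blocks| = 1.
The claim requires 2 ≥ 2 × 1 = 2, which holds.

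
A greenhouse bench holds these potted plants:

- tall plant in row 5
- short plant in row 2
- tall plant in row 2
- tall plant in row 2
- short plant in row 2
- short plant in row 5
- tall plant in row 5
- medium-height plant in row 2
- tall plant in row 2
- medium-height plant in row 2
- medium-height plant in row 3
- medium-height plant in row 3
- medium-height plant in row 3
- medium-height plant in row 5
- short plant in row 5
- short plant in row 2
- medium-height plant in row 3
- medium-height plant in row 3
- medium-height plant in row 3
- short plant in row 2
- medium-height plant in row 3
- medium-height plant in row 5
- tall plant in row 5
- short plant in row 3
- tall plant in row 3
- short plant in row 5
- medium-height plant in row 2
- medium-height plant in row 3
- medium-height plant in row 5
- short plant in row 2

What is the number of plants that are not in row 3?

Total plants: 30; with the excluded value: 10; remaining 30 − 10 = 20.

20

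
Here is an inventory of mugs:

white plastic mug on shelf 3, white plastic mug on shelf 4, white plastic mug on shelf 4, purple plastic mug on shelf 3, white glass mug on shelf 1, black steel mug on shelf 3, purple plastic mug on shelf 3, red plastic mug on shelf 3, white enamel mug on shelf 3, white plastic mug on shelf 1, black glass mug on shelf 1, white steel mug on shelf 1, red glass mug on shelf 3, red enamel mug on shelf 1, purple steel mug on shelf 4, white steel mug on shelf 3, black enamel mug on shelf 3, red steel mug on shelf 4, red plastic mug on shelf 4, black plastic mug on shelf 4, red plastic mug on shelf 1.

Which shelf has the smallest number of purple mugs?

Counts by shelf (restricted to purple mugs): shelf 3→2, shelf 4→1, shelf 1→0.
The minimum is 0, held uniquely by shelf 1.

shelf 1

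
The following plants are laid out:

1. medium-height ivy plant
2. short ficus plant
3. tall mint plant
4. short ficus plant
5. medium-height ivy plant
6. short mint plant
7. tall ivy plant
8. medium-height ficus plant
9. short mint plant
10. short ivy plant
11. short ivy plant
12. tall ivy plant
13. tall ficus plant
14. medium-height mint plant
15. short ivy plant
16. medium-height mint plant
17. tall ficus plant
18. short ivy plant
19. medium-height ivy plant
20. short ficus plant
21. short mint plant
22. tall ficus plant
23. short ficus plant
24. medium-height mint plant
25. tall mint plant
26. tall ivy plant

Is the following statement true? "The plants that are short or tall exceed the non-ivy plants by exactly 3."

|plants that are short or tall| = 19.
|non-ivy plants| = 16.
The claim requires 19 − 16 (= 3) to equal 3, which holds.

True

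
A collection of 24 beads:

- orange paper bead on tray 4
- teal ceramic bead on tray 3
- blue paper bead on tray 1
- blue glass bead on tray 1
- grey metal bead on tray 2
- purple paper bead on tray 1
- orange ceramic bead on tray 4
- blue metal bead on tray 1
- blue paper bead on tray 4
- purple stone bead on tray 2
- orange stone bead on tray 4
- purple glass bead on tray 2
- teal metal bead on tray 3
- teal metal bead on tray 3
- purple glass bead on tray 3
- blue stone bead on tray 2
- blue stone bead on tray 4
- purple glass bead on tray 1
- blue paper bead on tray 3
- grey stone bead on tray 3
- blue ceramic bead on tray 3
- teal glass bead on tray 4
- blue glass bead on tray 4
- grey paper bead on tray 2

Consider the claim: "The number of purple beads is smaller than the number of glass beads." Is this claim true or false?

purple beads: 5.
glass beads: 6.
The claim requires 5 < 6, which holds.

True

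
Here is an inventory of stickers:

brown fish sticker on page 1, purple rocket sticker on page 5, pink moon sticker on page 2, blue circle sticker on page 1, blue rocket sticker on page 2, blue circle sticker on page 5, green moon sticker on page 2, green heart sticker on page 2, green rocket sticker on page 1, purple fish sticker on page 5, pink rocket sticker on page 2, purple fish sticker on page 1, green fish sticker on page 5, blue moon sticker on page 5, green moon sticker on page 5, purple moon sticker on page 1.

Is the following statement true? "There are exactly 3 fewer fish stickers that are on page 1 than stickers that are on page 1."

True

There are 2 fish stickers on page 1.
There are 5 stickers on page 1.
The claim requires 5 − 2 (= 3) to equal 3, which holds.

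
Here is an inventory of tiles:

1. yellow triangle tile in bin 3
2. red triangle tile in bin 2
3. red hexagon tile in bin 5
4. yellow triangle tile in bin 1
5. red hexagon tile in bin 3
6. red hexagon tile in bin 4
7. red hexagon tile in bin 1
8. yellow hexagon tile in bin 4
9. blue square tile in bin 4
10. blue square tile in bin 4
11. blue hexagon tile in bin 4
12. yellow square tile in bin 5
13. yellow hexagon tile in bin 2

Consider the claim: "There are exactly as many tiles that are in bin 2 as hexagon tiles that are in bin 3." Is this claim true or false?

|tiles in bin 2| = 2.
|hexagon tiles in bin 3| = 1.
The claim requires 2 = 1, which does not hold.

False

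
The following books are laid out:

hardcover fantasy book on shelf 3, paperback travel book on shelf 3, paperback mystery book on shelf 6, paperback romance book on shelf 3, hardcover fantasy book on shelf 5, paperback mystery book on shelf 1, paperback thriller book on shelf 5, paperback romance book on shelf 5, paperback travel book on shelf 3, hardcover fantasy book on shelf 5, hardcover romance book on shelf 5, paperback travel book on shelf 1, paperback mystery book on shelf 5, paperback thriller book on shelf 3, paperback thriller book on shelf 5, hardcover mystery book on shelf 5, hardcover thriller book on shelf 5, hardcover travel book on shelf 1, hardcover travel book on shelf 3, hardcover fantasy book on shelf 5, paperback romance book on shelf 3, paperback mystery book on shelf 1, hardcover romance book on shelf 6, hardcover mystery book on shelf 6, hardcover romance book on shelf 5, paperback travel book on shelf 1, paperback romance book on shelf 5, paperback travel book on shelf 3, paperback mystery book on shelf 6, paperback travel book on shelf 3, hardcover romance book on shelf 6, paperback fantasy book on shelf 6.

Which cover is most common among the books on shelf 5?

Counts by cover (restricted to books on shelf 5): hardcover 7, paperback 5.
The maximum is 7, held uniquely by hardcover.

hardcover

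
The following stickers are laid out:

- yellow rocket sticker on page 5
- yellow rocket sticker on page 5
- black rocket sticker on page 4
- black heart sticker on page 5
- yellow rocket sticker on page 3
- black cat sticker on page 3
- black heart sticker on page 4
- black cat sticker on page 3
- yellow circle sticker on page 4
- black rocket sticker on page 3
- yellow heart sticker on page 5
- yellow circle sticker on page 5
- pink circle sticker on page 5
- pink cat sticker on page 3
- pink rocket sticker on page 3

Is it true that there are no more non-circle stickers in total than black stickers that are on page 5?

|non-circle stickers| = 12.
|black stickers on page 5| = 1.
The claim requires 12 ≤ 1, which does not hold.

False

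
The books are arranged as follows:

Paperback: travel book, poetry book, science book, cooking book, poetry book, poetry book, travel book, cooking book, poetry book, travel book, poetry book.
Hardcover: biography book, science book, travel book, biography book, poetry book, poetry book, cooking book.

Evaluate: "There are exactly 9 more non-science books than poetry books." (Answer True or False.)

|non-science books| = 16.
|poetry books| = 7.
The claim requires 16 − 7 (= 9) to equal 9, which holds.

True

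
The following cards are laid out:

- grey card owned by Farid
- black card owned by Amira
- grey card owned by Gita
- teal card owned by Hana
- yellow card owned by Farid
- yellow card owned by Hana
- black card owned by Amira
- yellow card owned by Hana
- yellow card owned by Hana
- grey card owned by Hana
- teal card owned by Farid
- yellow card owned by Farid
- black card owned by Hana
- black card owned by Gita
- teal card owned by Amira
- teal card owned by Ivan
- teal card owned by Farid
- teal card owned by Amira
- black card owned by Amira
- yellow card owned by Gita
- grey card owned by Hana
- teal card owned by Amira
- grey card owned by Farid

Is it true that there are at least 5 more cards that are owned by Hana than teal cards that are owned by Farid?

True

cards owned by Hana: 7.
teal cards owned by Farid: 2.
The claim requires 7 − 2 = 5 ≥ 5, which holds.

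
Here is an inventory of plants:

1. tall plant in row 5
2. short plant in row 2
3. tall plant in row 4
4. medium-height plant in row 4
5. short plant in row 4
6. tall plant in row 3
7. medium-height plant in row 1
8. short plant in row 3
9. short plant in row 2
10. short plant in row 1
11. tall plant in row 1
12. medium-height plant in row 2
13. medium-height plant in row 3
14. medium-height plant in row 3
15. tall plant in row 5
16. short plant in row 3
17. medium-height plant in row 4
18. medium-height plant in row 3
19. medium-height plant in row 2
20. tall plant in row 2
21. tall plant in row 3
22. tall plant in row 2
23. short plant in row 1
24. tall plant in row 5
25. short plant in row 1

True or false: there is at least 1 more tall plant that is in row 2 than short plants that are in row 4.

True

tall plants in row 2: 2.
short plants in row 4: 1.
The claim requires 2 − 1 = 1 ≥ 1, which holds.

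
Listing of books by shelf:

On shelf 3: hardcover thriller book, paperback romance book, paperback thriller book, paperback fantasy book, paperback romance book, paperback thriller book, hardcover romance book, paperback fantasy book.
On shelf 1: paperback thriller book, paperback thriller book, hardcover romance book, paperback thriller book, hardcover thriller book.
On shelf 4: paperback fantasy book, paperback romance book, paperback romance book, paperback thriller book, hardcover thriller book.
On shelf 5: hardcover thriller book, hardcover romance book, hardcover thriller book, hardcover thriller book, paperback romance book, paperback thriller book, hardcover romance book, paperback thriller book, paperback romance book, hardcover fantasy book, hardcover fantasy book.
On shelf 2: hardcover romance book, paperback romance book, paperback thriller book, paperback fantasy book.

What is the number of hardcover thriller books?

6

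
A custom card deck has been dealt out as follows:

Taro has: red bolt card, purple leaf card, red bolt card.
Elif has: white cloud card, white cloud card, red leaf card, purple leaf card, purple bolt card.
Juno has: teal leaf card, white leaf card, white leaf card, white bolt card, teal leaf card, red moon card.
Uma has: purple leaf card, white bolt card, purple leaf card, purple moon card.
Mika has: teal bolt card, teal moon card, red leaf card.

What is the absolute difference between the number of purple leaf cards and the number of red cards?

1

purple leaf cards: 4. red cards: 5.
|4 − 5| = 5 − 4 = 1.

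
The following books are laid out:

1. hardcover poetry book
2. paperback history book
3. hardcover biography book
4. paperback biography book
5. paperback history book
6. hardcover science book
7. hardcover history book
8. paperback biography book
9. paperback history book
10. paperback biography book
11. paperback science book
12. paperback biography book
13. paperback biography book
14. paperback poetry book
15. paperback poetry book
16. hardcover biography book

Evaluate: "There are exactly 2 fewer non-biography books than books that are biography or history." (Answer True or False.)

There are 9 non-biography books.
There are 11 books that are biography or history.
The claim requires 11 − 9 (= 2) to equal 2, which holds.

True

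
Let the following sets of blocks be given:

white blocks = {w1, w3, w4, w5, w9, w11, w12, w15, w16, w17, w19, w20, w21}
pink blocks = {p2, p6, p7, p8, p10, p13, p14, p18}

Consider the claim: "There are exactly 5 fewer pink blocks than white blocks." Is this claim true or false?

True

pink blocks: 8.
white blocks: 13.
The claim requires 13 − 8 (= 5) to equal 5, which holds.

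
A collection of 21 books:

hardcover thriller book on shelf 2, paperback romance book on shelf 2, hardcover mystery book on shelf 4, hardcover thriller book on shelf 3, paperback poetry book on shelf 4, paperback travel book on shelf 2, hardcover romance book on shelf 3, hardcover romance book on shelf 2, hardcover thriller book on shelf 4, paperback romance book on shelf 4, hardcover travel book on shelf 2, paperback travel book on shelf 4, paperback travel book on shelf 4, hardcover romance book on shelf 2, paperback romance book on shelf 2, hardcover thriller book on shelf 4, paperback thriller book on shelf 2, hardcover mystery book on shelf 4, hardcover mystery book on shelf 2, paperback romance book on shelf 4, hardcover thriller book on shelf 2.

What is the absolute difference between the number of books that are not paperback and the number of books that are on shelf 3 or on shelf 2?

books that are not paperback: 12. books on shelf 3 or on shelf 2: 12.
|12 − 12| = 12 − 12 = 0.

0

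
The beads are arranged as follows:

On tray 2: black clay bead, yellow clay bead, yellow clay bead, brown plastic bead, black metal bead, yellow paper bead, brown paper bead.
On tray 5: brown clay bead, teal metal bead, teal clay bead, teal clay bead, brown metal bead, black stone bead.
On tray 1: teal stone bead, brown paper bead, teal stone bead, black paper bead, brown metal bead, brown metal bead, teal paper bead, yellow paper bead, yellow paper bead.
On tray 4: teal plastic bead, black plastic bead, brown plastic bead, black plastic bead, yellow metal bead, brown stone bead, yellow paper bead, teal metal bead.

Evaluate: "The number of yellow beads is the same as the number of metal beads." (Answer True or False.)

yellow beads: 7.
metal beads: 7.
The claim requires 7 = 7, which holds.

True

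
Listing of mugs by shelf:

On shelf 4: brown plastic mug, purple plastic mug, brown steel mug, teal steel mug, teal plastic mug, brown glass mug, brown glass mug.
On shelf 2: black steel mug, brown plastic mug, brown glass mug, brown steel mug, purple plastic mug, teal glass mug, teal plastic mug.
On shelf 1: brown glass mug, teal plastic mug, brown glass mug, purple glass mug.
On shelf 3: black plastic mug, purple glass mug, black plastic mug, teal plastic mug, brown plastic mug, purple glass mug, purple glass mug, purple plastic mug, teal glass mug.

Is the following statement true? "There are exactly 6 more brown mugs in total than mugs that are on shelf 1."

True

There are 10 brown mugs.
There are 4 mugs on shelf 1.
The claim requires 10 − 4 (= 6) to equal 6, which holds.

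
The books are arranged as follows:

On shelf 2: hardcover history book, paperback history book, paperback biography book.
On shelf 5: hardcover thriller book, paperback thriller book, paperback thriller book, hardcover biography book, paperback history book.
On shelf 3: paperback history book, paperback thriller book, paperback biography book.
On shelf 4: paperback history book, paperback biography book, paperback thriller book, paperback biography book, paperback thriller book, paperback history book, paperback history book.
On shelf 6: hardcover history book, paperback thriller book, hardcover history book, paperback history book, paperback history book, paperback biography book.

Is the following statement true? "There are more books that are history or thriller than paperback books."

False

There are 18 books that are history or thriller.
There are 19 paperback books.
The claim requires 18 > 19, which does not hold.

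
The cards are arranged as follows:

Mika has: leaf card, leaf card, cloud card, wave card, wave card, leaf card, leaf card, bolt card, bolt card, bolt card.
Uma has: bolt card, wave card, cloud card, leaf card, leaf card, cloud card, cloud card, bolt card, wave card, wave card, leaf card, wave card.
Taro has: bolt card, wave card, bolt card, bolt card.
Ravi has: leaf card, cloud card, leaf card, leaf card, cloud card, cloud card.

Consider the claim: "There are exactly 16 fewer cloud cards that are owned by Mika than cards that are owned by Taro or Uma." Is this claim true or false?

|cloud cards owned by Mika| = 1.
|cards owned by Taro or Uma| = 16.
The claim requires 16 − 1 (= 15) to equal 16, which does not hold.

False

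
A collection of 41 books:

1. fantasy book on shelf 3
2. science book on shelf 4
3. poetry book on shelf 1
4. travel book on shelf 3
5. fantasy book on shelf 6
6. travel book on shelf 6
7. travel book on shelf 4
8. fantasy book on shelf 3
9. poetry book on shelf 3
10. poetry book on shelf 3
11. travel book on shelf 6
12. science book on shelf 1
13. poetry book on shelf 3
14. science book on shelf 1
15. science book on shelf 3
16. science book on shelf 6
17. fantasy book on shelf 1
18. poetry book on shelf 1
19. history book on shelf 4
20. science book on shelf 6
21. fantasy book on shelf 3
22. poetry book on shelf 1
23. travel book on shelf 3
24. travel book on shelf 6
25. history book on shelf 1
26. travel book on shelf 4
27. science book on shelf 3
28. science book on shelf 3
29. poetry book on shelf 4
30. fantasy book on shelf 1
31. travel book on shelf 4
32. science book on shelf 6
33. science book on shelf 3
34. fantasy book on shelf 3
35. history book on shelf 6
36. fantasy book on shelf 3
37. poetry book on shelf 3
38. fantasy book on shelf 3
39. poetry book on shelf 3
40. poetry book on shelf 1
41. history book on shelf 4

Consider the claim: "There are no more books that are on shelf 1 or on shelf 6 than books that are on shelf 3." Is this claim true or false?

True

There are 17 books on shelf 1 or on shelf 6.
There are 17 books on shelf 3.
The claim requires 17 ≤ 17, which holds.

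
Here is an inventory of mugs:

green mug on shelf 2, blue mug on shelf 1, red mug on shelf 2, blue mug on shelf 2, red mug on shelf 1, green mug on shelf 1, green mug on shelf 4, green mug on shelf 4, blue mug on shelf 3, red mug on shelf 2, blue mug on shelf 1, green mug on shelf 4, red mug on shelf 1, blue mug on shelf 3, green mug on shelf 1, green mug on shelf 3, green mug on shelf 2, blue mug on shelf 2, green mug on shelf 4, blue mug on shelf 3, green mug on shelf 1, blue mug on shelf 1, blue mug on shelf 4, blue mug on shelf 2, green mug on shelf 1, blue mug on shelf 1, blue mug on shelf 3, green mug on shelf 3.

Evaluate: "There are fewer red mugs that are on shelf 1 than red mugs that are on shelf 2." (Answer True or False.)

False

|red mugs on shelf 1| = 2.
|red mugs on shelf 2| = 2.
The claim requires 2 < 2, which does not hold.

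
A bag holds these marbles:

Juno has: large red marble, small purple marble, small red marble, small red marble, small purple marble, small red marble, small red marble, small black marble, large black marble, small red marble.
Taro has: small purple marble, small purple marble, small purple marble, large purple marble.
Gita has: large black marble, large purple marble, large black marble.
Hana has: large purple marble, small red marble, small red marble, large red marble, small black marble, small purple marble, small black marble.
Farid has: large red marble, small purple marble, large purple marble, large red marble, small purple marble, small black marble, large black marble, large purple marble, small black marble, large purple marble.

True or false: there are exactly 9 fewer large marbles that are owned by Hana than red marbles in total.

|large marbles owned by Hana| = 2.
|red marbles| = 11.
The claim requires 11 − 2 (= 9) to equal 9, which holds.

True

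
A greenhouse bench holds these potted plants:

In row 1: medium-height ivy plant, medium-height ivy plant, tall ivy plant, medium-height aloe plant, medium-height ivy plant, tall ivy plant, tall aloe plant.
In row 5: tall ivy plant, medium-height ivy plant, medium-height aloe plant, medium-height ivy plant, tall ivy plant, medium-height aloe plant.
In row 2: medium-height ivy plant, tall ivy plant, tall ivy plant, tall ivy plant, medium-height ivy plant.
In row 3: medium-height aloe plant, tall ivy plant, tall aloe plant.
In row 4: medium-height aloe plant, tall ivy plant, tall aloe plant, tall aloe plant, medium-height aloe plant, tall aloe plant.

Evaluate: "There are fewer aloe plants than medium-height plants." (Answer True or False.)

aloe plants: 11.
medium-height plants: 13.
The claim requires 11 < 13, which holds.

True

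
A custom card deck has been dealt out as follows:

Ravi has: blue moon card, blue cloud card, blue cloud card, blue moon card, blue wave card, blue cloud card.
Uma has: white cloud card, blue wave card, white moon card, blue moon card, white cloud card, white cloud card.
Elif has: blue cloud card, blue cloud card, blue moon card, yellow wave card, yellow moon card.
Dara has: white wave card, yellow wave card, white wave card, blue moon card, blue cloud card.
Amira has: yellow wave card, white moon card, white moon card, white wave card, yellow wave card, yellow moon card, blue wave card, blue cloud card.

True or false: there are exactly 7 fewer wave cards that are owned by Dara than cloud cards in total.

|wave cards owned by Dara| = 3.
|cloud cards| = 10.
The claim requires 10 − 3 (= 7) to equal 7, which holds.

True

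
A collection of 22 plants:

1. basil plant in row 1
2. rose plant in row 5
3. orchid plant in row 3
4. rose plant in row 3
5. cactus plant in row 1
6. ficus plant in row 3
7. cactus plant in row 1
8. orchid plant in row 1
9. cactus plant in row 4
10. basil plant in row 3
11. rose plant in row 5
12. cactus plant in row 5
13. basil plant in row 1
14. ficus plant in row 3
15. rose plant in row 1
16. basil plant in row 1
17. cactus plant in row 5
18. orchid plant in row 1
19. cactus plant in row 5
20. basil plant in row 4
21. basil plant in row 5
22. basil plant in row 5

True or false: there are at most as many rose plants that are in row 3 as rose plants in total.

|rose plants in row 3| = 1.
|rose plants| = 4.
The claim requires 1 ≤ 4, which holds.

True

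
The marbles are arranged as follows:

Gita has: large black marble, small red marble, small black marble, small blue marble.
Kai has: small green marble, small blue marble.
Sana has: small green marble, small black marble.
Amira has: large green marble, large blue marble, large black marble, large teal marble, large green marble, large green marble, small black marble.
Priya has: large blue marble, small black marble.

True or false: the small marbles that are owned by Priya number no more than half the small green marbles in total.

Count of small marbles owned by Priya: 1.
There are 2 small green marbles.
The claim requires 2 × 1 = 2 ≤ 2, which holds.

True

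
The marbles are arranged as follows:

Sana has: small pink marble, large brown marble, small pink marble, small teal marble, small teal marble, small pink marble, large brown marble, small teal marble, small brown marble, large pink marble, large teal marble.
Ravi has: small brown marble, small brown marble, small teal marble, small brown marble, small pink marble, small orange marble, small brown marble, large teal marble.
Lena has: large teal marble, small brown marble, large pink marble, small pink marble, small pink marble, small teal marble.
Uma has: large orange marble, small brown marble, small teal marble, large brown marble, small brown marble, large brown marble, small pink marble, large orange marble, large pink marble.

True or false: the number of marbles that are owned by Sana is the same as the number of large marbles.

False

Count of marbles owned by Sana: 11.
There are 12 large marbles.
The claim requires 11 = 12, which does not hold.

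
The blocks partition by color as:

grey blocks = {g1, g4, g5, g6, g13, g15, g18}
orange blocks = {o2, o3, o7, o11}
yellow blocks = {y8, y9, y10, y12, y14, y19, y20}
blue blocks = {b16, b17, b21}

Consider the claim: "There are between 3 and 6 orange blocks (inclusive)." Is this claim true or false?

True

There are 4 orange blocks.
The claim requires 3 ≤ 4 ≤ 6, which holds.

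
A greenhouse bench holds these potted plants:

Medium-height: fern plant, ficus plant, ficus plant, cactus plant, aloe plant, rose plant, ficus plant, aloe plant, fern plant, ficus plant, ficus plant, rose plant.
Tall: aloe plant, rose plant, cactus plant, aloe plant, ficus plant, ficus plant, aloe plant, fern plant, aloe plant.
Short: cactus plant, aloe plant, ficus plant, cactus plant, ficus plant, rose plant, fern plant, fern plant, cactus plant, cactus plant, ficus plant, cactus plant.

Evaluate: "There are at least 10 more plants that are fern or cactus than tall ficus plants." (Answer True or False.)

plants that are fern or cactus: 12.
tall ficus plants: 2.
The claim requires 12 − 2 = 10 ≥ 10, which holds.

True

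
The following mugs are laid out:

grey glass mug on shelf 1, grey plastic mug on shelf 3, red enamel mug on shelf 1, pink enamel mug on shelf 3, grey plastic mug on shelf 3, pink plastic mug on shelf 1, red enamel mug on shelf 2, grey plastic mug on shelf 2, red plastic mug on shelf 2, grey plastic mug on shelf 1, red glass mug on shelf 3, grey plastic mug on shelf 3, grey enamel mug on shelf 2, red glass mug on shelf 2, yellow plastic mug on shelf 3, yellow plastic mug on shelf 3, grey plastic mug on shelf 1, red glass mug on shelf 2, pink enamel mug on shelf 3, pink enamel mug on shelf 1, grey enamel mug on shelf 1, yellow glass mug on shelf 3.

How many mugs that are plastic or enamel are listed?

17

enamel: 7; plastic: 10; together 7 + 10 = 17.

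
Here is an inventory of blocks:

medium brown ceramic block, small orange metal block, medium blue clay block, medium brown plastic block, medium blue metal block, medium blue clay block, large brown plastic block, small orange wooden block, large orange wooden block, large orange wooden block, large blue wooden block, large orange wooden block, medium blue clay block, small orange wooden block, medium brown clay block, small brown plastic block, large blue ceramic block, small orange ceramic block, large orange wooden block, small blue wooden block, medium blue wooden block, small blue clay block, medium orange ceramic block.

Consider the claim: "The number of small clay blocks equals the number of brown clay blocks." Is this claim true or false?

True

small clay blocks: 1.
brown clay blocks: 1.
The claim requires 1 = 1, which holds.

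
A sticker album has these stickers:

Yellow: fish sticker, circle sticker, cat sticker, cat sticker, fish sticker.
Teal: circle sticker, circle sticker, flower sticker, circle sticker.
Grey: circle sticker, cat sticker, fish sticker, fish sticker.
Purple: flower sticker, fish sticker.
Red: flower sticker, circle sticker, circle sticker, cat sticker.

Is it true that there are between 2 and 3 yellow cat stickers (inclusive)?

True

yellow cat stickers: 2.
The claim requires 2 ≤ 2 ≤ 3, which holds.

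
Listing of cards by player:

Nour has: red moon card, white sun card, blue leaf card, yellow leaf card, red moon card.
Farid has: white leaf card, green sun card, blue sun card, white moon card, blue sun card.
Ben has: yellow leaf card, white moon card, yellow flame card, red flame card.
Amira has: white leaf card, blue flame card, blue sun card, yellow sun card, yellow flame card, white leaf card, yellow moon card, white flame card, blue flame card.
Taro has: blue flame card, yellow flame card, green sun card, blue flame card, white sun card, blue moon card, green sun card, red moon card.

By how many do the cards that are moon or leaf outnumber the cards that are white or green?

cards that are moon or leaf: 13.
cards that are white or green: 11.
13 − 11 = 2.

2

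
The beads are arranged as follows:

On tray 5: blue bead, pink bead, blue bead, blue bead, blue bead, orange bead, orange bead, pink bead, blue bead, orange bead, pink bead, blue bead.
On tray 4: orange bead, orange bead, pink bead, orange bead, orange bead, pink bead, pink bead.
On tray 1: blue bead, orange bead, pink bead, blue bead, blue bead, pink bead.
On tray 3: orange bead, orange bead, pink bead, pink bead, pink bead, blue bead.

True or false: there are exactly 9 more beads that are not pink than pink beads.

True

|beads that are not pink| = 20.
|pink beads| = 11.
The claim requires 20 − 11 (= 9) to equal 9, which holds.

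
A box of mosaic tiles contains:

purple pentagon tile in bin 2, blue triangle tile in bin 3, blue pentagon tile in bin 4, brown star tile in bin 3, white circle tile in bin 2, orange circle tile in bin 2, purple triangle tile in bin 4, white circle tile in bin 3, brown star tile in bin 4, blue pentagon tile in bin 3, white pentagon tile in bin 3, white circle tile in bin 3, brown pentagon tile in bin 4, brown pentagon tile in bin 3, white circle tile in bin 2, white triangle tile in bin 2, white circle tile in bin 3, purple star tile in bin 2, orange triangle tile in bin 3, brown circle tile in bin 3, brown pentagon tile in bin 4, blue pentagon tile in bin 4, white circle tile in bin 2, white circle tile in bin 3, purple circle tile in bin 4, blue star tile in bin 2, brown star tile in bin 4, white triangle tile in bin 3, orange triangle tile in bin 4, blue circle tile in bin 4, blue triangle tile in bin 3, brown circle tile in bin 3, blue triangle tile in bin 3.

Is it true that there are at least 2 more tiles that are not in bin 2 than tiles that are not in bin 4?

|tiles that are not in bin 2| = 25.
|tiles that are not in bin 4| = 23.
The claim requires 25 − 23 = 2 ≥ 2, which holds.

True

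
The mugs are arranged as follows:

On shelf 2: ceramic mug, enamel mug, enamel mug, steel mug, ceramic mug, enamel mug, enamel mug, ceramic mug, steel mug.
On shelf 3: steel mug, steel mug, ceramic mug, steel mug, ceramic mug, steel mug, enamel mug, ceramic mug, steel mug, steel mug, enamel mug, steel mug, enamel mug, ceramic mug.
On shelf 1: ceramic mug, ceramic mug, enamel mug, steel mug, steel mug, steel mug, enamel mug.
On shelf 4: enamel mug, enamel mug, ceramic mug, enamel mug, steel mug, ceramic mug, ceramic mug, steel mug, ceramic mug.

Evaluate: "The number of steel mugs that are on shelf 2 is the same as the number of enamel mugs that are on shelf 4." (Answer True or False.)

steel mugs on shelf 2: 2.
enamel mugs on shelf 4: 3.
The claim requires 2 = 3, which does not hold.

False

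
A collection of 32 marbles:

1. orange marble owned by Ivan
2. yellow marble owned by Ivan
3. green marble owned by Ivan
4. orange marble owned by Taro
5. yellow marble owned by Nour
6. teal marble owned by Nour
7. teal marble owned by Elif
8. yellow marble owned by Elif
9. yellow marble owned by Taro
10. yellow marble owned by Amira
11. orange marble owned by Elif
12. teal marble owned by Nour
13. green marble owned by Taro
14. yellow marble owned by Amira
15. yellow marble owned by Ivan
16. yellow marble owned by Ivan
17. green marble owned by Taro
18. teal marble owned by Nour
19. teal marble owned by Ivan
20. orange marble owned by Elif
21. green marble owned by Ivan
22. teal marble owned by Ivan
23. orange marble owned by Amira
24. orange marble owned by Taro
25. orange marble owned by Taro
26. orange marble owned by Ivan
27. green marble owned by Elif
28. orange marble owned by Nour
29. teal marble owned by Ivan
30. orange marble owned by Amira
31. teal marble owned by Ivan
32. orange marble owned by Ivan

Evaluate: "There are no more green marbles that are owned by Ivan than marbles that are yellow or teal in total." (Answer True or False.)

True

Count of green marbles owned by Ivan: 2.
There are 16 marbles that are yellow or teal.
The claim requires 2 ≤ 16, which holds.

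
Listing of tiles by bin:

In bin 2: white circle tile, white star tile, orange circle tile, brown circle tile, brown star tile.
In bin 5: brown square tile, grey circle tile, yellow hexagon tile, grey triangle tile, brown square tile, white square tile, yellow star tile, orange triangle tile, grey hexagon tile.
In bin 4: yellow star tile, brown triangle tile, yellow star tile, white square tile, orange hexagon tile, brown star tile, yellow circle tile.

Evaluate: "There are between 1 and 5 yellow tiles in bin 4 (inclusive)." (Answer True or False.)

True

There are 3 yellow tiles in bin 4.
The claim requires 1 ≤ 3 ≤ 5, which holds.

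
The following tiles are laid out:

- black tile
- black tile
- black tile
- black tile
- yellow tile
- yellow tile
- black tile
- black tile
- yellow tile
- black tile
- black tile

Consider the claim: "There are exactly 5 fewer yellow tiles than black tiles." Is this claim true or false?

There are 3 yellow tiles.
There are 8 black tiles.
The claim requires 8 − 3 (= 5) to equal 5, which holds.

True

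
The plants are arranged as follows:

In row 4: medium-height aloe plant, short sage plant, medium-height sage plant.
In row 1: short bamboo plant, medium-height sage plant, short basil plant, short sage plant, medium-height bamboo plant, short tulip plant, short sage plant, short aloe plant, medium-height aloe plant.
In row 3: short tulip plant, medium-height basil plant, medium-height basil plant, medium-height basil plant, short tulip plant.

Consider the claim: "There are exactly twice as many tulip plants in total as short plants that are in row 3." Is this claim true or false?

|tulip plants| = 3.
|short plants in row 3| = 2.
The claim requires 3 = 2 × 2 = 4, which does not hold.

False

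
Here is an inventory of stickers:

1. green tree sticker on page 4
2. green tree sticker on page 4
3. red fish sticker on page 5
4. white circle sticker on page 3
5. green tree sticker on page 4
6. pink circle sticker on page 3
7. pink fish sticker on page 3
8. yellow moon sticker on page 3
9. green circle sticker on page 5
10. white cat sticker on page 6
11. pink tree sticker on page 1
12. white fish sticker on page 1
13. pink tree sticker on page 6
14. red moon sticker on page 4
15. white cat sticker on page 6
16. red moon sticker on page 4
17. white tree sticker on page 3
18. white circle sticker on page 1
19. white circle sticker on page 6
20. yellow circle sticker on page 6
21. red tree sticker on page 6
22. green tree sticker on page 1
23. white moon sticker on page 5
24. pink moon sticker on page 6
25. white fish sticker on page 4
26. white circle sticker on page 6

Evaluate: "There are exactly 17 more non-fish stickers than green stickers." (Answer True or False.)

There are 22 non-fish stickers.
There are 5 green stickers.
The claim requires 22 − 5 (= 17) to equal 17, which holds.

True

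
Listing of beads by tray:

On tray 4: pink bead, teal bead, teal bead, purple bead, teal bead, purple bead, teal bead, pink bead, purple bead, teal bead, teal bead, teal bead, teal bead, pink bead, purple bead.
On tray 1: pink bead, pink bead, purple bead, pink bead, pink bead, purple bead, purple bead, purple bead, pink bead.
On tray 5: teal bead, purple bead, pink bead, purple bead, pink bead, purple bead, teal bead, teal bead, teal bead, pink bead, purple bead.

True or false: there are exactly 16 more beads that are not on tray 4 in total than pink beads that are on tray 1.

beads that are not on tray 4: 20.
pink beads on tray 1: 5.
The claim requires 20 − 5 (= 15) to equal 16, which does not hold.

False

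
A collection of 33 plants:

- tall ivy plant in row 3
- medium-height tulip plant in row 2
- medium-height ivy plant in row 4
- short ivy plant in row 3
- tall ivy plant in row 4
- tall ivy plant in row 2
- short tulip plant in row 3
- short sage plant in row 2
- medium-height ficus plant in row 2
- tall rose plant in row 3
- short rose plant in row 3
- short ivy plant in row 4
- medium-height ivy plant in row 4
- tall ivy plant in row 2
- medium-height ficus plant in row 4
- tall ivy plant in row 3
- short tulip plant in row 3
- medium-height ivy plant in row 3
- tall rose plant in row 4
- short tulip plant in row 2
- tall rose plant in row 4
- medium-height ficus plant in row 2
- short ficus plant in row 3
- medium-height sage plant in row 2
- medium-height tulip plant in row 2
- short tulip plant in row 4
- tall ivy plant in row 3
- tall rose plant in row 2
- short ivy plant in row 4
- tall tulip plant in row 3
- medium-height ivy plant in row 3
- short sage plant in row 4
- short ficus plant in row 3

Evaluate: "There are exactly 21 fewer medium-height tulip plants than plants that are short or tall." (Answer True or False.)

True

|medium-height tulip plants| = 2.
|plants that are short or tall| = 23.
The claim requires 23 − 2 (= 21) to equal 21, which holds.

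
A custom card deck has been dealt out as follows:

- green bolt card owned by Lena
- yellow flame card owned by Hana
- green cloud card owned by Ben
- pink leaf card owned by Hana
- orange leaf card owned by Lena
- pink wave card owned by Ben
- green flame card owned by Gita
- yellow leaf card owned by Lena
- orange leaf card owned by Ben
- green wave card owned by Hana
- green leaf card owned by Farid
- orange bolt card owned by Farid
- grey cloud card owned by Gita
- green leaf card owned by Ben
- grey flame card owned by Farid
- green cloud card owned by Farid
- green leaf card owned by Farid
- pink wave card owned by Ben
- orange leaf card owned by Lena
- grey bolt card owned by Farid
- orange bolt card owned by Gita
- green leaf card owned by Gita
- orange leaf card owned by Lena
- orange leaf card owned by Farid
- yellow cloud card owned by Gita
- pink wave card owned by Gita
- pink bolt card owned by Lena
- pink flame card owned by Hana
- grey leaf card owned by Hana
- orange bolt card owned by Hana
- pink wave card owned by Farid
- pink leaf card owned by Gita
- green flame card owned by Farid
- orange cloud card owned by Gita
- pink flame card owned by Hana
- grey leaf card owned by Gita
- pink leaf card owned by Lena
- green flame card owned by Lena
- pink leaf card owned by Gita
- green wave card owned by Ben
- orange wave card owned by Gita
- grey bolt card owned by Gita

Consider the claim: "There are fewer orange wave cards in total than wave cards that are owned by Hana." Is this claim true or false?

False

|orange wave cards| = 1.
|wave cards owned by Hana| = 1.
The claim requires 1 < 1, which does not hold.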